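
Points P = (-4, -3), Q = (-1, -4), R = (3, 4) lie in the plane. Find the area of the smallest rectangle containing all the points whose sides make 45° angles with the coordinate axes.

28

In coordinates u = x + y, v = x − y the rectangle is axis-aligned; the map (x,y)→(u,v) scales areas by 2.
u-values: -7, -5, 7; range = 7 − (-7) = 14.
v-values: -1, 3, -1; range = 3 − (-1) = 4.
Area = (14 × 4) / 2 = 28.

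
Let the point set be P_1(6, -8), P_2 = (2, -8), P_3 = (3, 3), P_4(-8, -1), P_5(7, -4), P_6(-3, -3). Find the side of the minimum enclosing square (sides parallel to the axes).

The bounding box has width 15 and height 11.
An axis-aligned square enclosing the set must have side ≥ max(width, height).
So the minimum side is max(15, 11) = 15.

15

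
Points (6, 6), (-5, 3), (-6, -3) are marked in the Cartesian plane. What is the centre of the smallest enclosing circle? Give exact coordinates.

(0, 1.5)

Call the three points A, B, C in the order given.
Side lengths²: AB² = 130, AC² = 225, BC² = 37.
Since AC² = 225 ≥ 130 + 37 = 167, the angle opposite AC is not acute, so the smallest enclosing circle has AC as diameter.
Centre = midpoint of AC = (0, 1.5), r² = 225/4 = 56.25.
Centre = (0, 1.5).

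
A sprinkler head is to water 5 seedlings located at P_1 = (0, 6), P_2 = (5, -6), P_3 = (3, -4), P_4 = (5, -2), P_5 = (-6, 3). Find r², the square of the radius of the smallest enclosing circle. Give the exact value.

The minimum enclosing circle of a finite set is fixed by two of the points (as a diameter) or three (as a circumcircle).
The minimum enclosing circle is determined by three boundary points: P_1, P_2, P_5.
Their circumcentre is (-11/58, -65/58) with r² = 85345/1682.
The farthest remaining point P_4 is at distance² 46601/1682 ≤ 85345/1682.

85345/1682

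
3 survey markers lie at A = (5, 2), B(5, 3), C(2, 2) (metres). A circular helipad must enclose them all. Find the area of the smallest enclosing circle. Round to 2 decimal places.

Side lengths²: AB² = 1, AC² = 9, BC² = 10.
Since BC² = 10 ≥ 9 + 1 = 10, the angle opposite BC is not acute, so the smallest enclosing circle has BC as diameter.
Centre = midpoint of BC = (3.5, 2.5), r² = 10/4 = 2.5.
Area = π·r² = π·2.5 ≈ 7.85.

7.85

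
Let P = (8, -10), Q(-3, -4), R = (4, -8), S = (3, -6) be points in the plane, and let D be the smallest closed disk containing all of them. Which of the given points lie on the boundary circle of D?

By Welzl's lemma the MEC is supported by two points (diametrically opposite) or three points (on a circumcircle).
The farthest pair is P–Q with squared distance 157. The circle on this segment as diameter has centre (2.5, -7) and r² = 157/4 = 39.25.
Check R: distance² to centre = 3.25 ≤ 39.25, so it lies inside.
All remaining points lie in this disk, and no smaller disk contains both endpoints, so this is the minimum enclosing circle.
The points at distance exactly r from the centre are P, Q — 2 points.

P, Q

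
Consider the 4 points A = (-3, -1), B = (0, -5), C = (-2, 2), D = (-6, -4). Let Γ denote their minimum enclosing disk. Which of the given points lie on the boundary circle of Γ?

The minimum enclosing circle of a finite set is fixed by two of the points (as a diameter) or three (as a circumcircle).
The minimum enclosing circle is determined by three boundary points: B, C, D.
Their circumcentre is (-2.575, -1.95) with r² = 15.933125.
The farthest remaining point A is at distance² 1.083125 ≤ 15.933125.
The points at distance exactly r from the centre are B, C, D — 3 points.

B, C, D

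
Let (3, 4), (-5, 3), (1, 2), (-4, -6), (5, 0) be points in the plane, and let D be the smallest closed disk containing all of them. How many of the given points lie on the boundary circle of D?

The minimum enclosing circle of a finite set is fixed by two of the points (as a diameter) or three (as a circumcircle).
The farthest pair is (3, 4)–(-4, -6) with squared distance 149. The circle on this segment as diameter has centre (-0.5, -1) and r² = 149/4 = 37.25.
Check (-5, 3): distance² to centre = 36.25 ≤ 37.25, so it lies inside.
All remaining points lie in this disk, and no smaller disk contains both endpoints, so this is the minimum enclosing circle.
The points at distance exactly r from the centre are (3, 4), (-4, -6) — 2 points.

2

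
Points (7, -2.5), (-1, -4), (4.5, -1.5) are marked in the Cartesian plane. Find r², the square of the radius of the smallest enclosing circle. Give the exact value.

16.5625

Call the three points A, B, C in the order given.
Side lengths²: AB² = 66.25, AC² = 7.25, BC² = 36.5.
Since AB² = 66.25 ≥ 36.5 + 7.25 = 43.75, the angle opposite AB is not acute, so the smallest enclosing circle has AB as diameter.
Centre = midpoint of AB = (3, -3.25), r² = 66.25/4 = 16.5625.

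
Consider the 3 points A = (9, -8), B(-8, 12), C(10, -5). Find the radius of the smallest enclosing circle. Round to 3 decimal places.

13.124

Side lengths²: AB² = 689, AC² = 10, BC² = 613.
Since AB² = 689 ≥ 613 + 10 = 623, the angle opposite AB is not acute, so the smallest enclosing circle has AB as diameter.
Centre = midpoint of AB = (0.5, 2), r² = 689/4 = 172.25.
r = √(172.25) ≈ 13.124.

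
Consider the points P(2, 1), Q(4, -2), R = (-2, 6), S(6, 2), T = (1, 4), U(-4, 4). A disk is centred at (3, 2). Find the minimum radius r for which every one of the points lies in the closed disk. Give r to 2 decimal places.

The required radius is the distance from (3, 2) to the farthest point.
Squared distances: 2, 17, 41, 9, 8, 53.
Maximum is 53, attained at U.
r = √53 ≈ 7.28.

7.28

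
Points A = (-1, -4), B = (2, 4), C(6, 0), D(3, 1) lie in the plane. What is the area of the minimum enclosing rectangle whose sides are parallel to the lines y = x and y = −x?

In coordinates u = x + y, v = x − y the rectangle is axis-aligned; the map (x,y)→(u,v) scales areas by 2.
u-values: -5, 6, 6, 4; range = 6 − (-5) = 11.
v-values: 3, -2, 6, 2; range = 6 − (-2) = 8.
Area = (11 × 8) / 2 = 44.

44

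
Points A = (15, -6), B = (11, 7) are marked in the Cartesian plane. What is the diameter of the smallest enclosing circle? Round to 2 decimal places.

13.60

The smallest circle enclosing two points has them as diameter endpoints.
Centre = midpoint = (13, 0.5); r² = |AB|²/4 = 185/4 = 46.25.
Diameter = 2r = 2√(46.25) ≈ 13.60.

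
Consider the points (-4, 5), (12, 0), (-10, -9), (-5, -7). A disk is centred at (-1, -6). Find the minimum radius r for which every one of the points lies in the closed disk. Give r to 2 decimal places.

The required radius is the distance from (-1, -6) to the farthest point.
Squared distances: 130, 205, 90, 17.
Maximum is 205, attained at (12, 0).
r = √205 ≈ 14.32.

14.32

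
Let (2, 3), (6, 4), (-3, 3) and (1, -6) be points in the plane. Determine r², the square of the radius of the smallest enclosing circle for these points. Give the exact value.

The minimum enclosing circle of a finite set is fixed by two of the points (as a diameter) or three (as a circumcircle).
The minimum enclosing circle is determined by three boundary points: (6, 4), (-3, 3), (1, -6).
Their circumcentre is (65/34, -7/34) with r² = 19885/578.
The farthest remaining point (2, 3) is at distance² 5945/578 ≤ 19885/578.

19885/578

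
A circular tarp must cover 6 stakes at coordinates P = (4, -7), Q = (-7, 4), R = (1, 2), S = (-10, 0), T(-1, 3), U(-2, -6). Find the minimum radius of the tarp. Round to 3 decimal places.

The minimum enclosing circle of a finite set is fixed by two of the points (as a diameter) or three (as a circumcircle).
The minimum enclosing circle is determined by three boundary points: P, Q, S.
Their circumcentre is (-2.5, -2.5) with r² = 62.5.
The farthest remaining point R is at distance² 32.5 ≤ 62.5.
r = √(62.5) ≈ 7.906.

7.906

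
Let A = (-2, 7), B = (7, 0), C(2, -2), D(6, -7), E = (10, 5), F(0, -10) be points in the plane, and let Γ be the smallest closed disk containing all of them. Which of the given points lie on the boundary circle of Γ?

By Welzl's lemma the MEC is supported by two points (diametrically opposite) or three points (on a circumcircle).
The minimum enclosing circle is determined by three boundary points: A, E, F.
Their circumcentre is (2.825, -1.05) with r² = 88.083125.
The farthest remaining point D is at distance² 45.483125 ≤ 88.083125.
The points at distance exactly r from the centre are A, E, F — 3 points.

A, E, F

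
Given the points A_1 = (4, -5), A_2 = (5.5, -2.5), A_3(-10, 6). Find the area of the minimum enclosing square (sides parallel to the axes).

240.25

The bounding box has width 15.5 and height 11.
An axis-aligned square enclosing the set must have side ≥ max(width, height).
So the minimum side is max(15.5, 11) = 15.5.
Area = 15.5² = 240.25.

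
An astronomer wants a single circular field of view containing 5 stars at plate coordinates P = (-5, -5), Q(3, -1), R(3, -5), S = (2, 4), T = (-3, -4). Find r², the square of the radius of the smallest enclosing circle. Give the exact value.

The minimum enclosing circle of a finite set is fixed by two of the points (as a diameter) or three (as a circumcircle).
The minimum enclosing circle is determined by three boundary points: P, R, S.
Their circumcentre is (-1, -8/9) with r² = 2665/81.
The farthest remaining point Q is at distance² 1297/81 ≤ 2665/81.

2665/81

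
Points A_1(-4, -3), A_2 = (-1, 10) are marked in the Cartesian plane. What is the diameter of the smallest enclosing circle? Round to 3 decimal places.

The smallest circle enclosing two points has them as diameter endpoints.
Centre = midpoint = (-2.5, 3.5); r² = |A_1A_2|²/4 = 178/4 = 44.5.
Diameter = 2r = 2√(44.5) ≈ 13.342.

13.342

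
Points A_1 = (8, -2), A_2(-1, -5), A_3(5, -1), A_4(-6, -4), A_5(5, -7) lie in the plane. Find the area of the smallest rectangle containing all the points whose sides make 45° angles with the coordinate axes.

In coordinates u = x + y, v = x − y the rectangle is axis-aligned; the map (x,y)→(u,v) scales areas by 2.
u-values: 6, -6, 4, -10, -2; range = 6 − (-10) = 16.
v-values: 10, 4, 6, -2, 12; range = 12 − (-2) = 14.
Area = (16 × 14) / 2 = 112.

112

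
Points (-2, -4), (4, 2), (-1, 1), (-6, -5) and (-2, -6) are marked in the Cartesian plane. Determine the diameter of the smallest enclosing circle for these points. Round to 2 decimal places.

A smallest enclosing disk is always determined by at most three of the input points on its boundary.
The farthest pair is (4, 2)–(-6, -5) with squared distance 149. The circle on this segment as diameter has centre (-1, -1.5) and r² = 149/4 = 37.25.
Check (-2, -4): distance² to centre = 7.25 ≤ 37.25, so it lies inside.
All remaining points lie in this disk, and no smaller disk contains both endpoints, so this is the minimum enclosing circle.
Diameter = 2r = 2√(37.25) ≈ 12.21.

12.21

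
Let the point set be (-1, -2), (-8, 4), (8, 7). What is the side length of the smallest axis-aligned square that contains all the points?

The bounding box has width 16 and height 9.
An axis-aligned square enclosing the set must have side ≥ max(width, height).
So the minimum side is max(16, 9) = 16.

16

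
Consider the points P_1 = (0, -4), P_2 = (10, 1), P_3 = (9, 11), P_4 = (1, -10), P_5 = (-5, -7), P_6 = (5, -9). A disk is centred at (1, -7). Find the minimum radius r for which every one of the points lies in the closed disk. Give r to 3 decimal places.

19.698

The required radius is the distance from (1, -7) to the farthest point.
Squared distances: 10, 145, 388, 9, 36, 20.
Maximum is 388, attained at P_3.
r = √388 ≈ 19.698.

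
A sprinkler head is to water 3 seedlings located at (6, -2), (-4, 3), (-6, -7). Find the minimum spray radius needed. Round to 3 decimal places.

6.737

Call the three points A, B, C in the order given.
Side lengths²: AB² = 125, AC² = 169, BC² = 104.
Since AC² = 169 < 125 + 104 = 229, the triangle is acute, so the smallest enclosing circle is the circumcircle.
Circumcentre = (-15/22, -63/22), r² = 10985/242.
r = √(10985/242) ≈ 6.737.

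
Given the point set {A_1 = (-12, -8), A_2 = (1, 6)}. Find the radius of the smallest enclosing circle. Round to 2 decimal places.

The smallest circle enclosing two points has them as diameter endpoints.
Centre = midpoint = (-5.5, -1); r² = |A_1A_2|²/4 = 365/4 = 91.25.
r = √(91.25) ≈ 9.55.

9.55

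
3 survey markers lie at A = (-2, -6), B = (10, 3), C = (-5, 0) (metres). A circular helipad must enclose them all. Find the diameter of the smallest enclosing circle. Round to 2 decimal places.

Side lengths²: AB² = 225, AC² = 45, BC² = 234.
Since BC² = 234 < 225 + 45 = 270, the triangle is acute, so the smallest enclosing circle is the circumcircle.
Circumcentre = (61/22, 3/22), r² = 14625/242.
Diameter = 2r = 2√(14625/242) ≈ 15.55.

15.55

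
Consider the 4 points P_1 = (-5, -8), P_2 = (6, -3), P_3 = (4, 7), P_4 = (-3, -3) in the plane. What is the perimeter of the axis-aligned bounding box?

52

Width = max x − min x = 6 − (-5) = 11.
Height = max y − min y = 7 − (-8) = 15.
Perimeter = 2(11 + 15) = 52.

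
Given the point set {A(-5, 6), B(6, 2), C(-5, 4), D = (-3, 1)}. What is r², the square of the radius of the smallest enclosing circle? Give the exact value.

34.25

A smallest enclosing disk is always determined by at most three of the input points on its boundary.
The farthest pair is A–B with squared distance 137. The circle on this segment as diameter has centre (0.5, 4) and r² = 137/4 = 34.25.
Check C: distance² to centre = 30.25 ≤ 34.25, so it lies inside.
All remaining points lie in this disk, and no smaller disk contains both endpoints, so this is the minimum enclosing circle.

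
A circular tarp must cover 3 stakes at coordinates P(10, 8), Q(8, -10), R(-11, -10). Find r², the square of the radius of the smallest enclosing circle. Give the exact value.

Side lengths²: PQ² = 328, PR² = 765, QR² = 361.
Since PR² = 765 ≥ 361 + 328 = 689, the angle opposite PR is not acute, so the smallest enclosing circle has PR as diameter.
Centre = midpoint of PR = (-0.5, -1), r² = 765/4 = 191.25.

191.25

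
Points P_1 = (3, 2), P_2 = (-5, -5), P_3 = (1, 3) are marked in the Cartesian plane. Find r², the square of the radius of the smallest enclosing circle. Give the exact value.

Side lengths²: P_1P_2² = 113, P_1P_3² = 5, P_2P_3² = 100.
Since P_1P_2² = 113 ≥ 100 + 5 = 105, the angle opposite P_1P_2 is not acute, so the smallest enclosing circle has P_1P_2 as diameter.
Centre = midpoint of P_1P_2 = (-1, -1.5), r² = 113/4 = 28.25.

28.25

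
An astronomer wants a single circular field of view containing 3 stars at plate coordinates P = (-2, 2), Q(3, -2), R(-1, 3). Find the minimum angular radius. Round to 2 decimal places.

Side lengths²: PQ² = 41, PR² = 2, QR² = 41.
Since QR² = 41 < 41 + 2 = 43, the triangle is acute, so the smallest enclosing circle is the circumcircle.
Circumcentre = (13/18, 5/18), r² = 1681/162.
r = √(1681/162) ≈ 3.22.

3.22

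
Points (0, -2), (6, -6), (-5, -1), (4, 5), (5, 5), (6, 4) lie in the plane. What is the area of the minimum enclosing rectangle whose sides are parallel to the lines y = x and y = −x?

In coordinates u = x + y, v = x − y the rectangle is axis-aligned; the map (x,y)→(u,v) scales areas by 2.
u-values: -2, 0, -6, 9, 10, 10; range = 10 − (-6) = 16.
v-values: 2, 12, -4, -1, 0, 2; range = 12 − (-4) = 16.
Area = (16 × 16) / 2 = 128.

128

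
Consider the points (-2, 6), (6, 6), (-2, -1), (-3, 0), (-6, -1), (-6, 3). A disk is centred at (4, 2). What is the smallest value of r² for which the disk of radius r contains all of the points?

109

The required radius is the distance from (4, 2) to the farthest point.
Squared distances: 52, 20, 45, 53, 109, 101.
Maximum is 109, attained at (-6, -1).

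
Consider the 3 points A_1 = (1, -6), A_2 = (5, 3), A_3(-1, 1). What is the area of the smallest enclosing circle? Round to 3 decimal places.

Side lengths²: A_1A_2² = 97, A_1A_3² = 53, A_2A_3² = 40.
Since A_1A_2² = 97 ≥ 53 + 40 = 93, the angle opposite A_1A_2 is not acute, so the smallest enclosing circle has A_1A_2 as diameter.
Centre = midpoint of A_1A_2 = (3, -1.5), r² = 97/4 = 24.25.
Area = π·r² = π·24.25 ≈ 76.184.

76.184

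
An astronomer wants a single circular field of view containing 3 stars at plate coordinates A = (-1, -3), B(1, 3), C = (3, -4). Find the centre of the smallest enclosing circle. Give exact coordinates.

(45/26, -15/26)

Side lengths²: AB² = 40, AC² = 17, BC² = 53.
Since BC² = 53 < 40 + 17 = 57, the triangle is acute, so the smallest enclosing circle is the circumcircle.
Circumcentre = (45/26, -15/26), r² = 4505/338.
Centre = (45/26, -15/26).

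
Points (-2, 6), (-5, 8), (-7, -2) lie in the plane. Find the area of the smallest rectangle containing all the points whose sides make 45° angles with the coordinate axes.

52

In coordinates u = x + y, v = x − y the rectangle is axis-aligned; the map (x,y)→(u,v) scales areas by 2.
u-values: 4, 3, -9; range = 4 − (-9) = 13.
v-values: -8, -13, -5; range = -5 − (-13) = 8.
Area = (13 × 8) / 2 = 52.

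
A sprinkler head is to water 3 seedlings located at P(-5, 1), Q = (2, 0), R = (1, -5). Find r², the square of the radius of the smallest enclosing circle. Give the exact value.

Side lengths²: PQ² = 50, PR² = 72, QR² = 26.
Since PR² = 72 < 50 + 26 = 76, the triangle is acute, so the smallest enclosing circle is the circumcircle.
Circumcentre = (-11/6, -11/6), r² = 325/18.

325/18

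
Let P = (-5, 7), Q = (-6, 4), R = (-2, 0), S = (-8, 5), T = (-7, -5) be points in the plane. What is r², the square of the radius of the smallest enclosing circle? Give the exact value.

37

The farthest pair is P–T with squared distance 148. The circle on this segment as diameter has centre (-6, 1) and r² = 148/4 = 37.
Check Q: distance² to centre = 9 ≤ 37, so it lies inside.
All remaining points lie in this disk, and no smaller disk contains both endpoints, so this is the minimum enclosing circle.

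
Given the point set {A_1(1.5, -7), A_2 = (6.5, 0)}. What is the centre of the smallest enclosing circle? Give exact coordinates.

(4, -3.5)

The smallest circle enclosing two points has them as diameter endpoints.
Centre = midpoint = (4, -3.5); r² = |A_1A_2|²/4 = 74/4 = 18.5.
Centre = (4, -3.5).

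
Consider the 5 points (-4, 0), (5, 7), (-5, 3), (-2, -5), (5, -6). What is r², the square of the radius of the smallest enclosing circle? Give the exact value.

52.49

The minimum enclosing circle of a finite set is fixed by two of the points (as a diameter) or three (as a circumcircle).
The minimum enclosing circle is determined by three boundary points: (5, 7), (-5, 3), (5, -6).
Their circumcentre is (1.8, 0.5) with r² = 52.49.
The farthest remaining point (-2, -5) is at distance² 44.69 ≤ 52.49.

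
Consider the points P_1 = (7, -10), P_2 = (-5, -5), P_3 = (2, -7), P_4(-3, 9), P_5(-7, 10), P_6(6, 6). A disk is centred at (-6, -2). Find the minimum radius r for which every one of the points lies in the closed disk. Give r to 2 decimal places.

15.26

The required radius is the distance from (-6, -2) to the farthest point.
Squared distances: 233, 10, 89, 130, 145, 208.
Maximum is 233, attained at P_1.
r = √233 ≈ 15.26.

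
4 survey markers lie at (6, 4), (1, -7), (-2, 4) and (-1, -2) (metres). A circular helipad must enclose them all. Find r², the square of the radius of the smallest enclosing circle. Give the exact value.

By Welzl's lemma the MEC is supported by two points (diametrically opposite) or three points (on a circumcircle).
The minimum enclosing circle is determined by three boundary points: (6, 4), (1, -7), (-2, 4).
Their circumcentre is (2, -9/11) with r² = 4745/121.
The farthest remaining point (-1, -2) is at distance² 1258/121 ≤ 4745/121.

4745/121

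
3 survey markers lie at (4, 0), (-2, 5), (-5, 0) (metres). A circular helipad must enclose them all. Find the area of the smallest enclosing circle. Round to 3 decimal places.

65.157

Call the three points A, B, C in the order given.
Side lengths²: AB² = 61, AC² = 81, BC² = 34.
Since AC² = 81 < 61 + 34 = 95, the triangle is acute, so the smallest enclosing circle is the circumcircle.
Circumcentre = (-0.5, 0.7), r² = 20.74.
Area = π·r² = π·20.74 ≈ 65.157.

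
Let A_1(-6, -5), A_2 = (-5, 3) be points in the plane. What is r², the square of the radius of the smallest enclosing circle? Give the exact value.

The smallest circle enclosing two points has them as diameter endpoints.
Centre = midpoint = (-5.5, -1); r² = |A_1A_2|²/4 = 65/4 = 16.25.

16.25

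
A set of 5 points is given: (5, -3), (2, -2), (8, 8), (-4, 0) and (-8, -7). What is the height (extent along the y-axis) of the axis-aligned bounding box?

15

max y = 8, min y = -7, so height = 15.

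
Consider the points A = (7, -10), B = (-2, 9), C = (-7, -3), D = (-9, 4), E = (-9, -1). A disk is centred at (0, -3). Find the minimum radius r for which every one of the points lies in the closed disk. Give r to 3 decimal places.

The required radius is the distance from (0, -3) to the farthest point.
Squared distances: 98, 148, 49, 130, 85.
Maximum is 148, attained at B.
r = √148 ≈ 12.166.

12.166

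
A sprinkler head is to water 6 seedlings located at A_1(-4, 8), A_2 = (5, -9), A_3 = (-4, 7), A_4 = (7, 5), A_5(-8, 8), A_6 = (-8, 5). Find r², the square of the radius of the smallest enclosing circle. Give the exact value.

114.5

By Welzl's lemma the MEC is supported by two points (diametrically opposite) or three points (on a circumcircle).
The farthest pair is A_2–A_5 with squared distance 458. The circle on this segment as diameter has centre (-1.5, -0.5) and r² = 458/4 = 114.5.
Check A_1: distance² to centre = 78.5 ≤ 114.5, so it lies inside.
All remaining points lie in this disk, and no smaller disk contains both endpoints, so this is the minimum enclosing circle.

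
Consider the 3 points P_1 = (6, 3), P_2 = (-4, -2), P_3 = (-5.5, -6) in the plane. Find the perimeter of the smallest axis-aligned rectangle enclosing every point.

Width = max x − min x = 6 − (-5.5) = 11.5.
Height = max y − min y = 3 − (-6) = 9.
Perimeter = 2(11.5 + 9) = 41.

41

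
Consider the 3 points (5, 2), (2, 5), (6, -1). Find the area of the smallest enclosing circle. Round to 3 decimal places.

Call the three points A, B, C in the order given.
Side lengths²: AB² = 18, AC² = 10, BC² = 52.
Since BC² = 52 ≥ 18 + 10 = 28, the angle opposite BC is not acute, so the smallest enclosing circle has BC as diameter.
Centre = midpoint of BC = (4, 2), r² = 52/4 = 13.
Area = π·r² = π·13 ≈ 40.841.

40.841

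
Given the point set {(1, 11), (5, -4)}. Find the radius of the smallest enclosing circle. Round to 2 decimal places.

The smallest circle enclosing two points has them as diameter endpoints.
Centre = midpoint = (3, 3.5); r² = |(1, 11)−(5, -4)|²/4 = 241/4 = 60.25.
r = √(60.25) ≈ 7.76.

7.76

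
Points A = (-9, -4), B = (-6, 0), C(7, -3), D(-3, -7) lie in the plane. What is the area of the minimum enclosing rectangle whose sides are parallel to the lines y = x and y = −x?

136

In coordinates u = x + y, v = x − y the rectangle is axis-aligned; the map (x,y)→(u,v) scales areas by 2.
u-values: -13, -6, 4, -10; range = 4 − (-13) = 17.
v-values: -5, -6, 10, 4; range = 10 − (-6) = 16.
Area = (17 × 16) / 2 = 136.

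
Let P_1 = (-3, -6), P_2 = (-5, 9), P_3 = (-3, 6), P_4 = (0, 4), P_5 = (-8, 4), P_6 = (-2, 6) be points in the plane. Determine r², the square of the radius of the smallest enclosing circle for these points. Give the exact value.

A smallest enclosing disk is always determined by at most three of the input points on its boundary.
The farthest pair is P_1–P_2 with squared distance 229. The circle on this segment as diameter has centre (-4, 1.5) and r² = 229/4 = 57.25.
Check P_3: distance² to centre = 21.25 ≤ 57.25, so it lies inside.
All remaining points lie in this disk, and no smaller disk contains both endpoints, so this is the minimum enclosing circle.

57.25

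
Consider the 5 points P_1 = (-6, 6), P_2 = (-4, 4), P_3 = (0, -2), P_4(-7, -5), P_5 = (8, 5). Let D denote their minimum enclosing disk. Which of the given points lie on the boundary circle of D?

P_4, P_5

The minimum enclosing circle of a finite set is fixed by two of the points (as a diameter) or three (as a circumcircle).
The farthest pair is P_4–P_5 with squared distance 325. The circle on this segment as diameter has centre (0.5, 0) and r² = 325/4 = 81.25.
Check P_1: distance² to centre = 78.25 ≤ 81.25, so it lies inside.
All remaining points lie in this disk, and no smaller disk contains both endpoints, so this is the minimum enclosing circle.
The points at distance exactly r from the centre are P_4, P_5 — 2 points.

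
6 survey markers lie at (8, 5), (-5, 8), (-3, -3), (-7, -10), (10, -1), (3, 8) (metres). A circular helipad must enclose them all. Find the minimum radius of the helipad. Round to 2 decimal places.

10.68

The minimum enclosing circle of a finite set is fixed by two of the points (as a diameter) or three (as a circumcircle).
The minimum enclosing circle is determined by three boundary points: (8, 5), (-5, 8), (-7, -10).
Their circumcentre is (-0.375, -1.625) with r² = 114.03125.
The farthest remaining point (10, -1) is at distance² 108.03125 ≤ 114.03125.
r = √(114.03125) ≈ 10.68.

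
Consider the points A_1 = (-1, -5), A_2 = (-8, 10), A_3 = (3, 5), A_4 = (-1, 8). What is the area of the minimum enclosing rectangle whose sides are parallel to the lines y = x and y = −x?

In coordinates u = x + y, v = x − y the rectangle is axis-aligned; the map (x,y)→(u,v) scales areas by 2.
u-values: -6, 2, 8, 7; range = 8 − (-6) = 14.
v-values: 4, -18, -2, -9; range = 4 − (-18) = 22.
Area = (14 × 22) / 2 = 154.

154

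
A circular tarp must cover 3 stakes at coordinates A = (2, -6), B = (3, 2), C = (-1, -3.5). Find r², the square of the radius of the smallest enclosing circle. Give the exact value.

16.25

Side lengths²: AB² = 65, AC² = 15.25, BC² = 46.25.
Since AB² = 65 ≥ 46.25 + 15.25 = 61.5, the angle opposite AB is not acute, so the smallest enclosing circle has AB as diameter.
Centre = midpoint of AB = (2.5, -2), r² = 65/4 = 16.25.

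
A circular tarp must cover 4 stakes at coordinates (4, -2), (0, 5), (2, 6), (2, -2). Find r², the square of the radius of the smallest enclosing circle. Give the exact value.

5525/324

The minimum enclosing circle of a finite set is fixed by two of the points (as a diameter) or three (as a circumcircle).
The minimum enclosing circle is determined by three boundary points: (4, -2), (0, 5), (2, 6).
Their circumcentre is (25/9, 35/18) with r² = 5525/324.
The farthest remaining point (2, -2) is at distance² 5237/324 ≤ 5525/324.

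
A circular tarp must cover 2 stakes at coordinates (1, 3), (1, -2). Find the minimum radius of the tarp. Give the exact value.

The smallest circle enclosing two points has them as diameter endpoints.
Centre = midpoint = (1, 0.5); r² = |(1, 3)−(1, -2)|²/4 = 25/4 = 6.25.
r = √(6.25) = 2.5.

2.5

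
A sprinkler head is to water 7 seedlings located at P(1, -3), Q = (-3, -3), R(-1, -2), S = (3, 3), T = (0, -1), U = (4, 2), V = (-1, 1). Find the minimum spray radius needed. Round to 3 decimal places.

4.301

A smallest enclosing disk is always determined by at most three of the input points on its boundary.
The farthest pair is Q–U with squared distance 74. The circle on this segment as diameter has centre (0.5, -0.5) and r² = 74/4 = 18.5.
Check P: distance² to centre = 6.5 ≤ 18.5, so it lies inside.
All remaining points lie in this disk, and no smaller disk contains both endpoints, so this is the minimum enclosing circle.
r = √(18.5) ≈ 4.301.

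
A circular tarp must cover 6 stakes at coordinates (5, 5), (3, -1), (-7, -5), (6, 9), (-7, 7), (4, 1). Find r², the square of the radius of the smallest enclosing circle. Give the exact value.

A smallest enclosing disk is always determined by at most three of the input points on its boundary.
The farthest pair is (-7, -5)–(6, 9) with squared distance 365. The circle on this segment as diameter has centre (-0.5, 2) and r² = 365/4 = 91.25.
Check (5, 5): distance² to centre = 39.25 ≤ 91.25, so it lies inside.
All remaining points lie in this disk, and no smaller disk contains both endpoints, so this is the minimum enclosing circle.

91.25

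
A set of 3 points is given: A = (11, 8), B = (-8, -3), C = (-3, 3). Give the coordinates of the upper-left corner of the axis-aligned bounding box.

(-8, 8)

x-range [-8, 11], y-range [-3, 8].
The upper-left corner is (-8, 8).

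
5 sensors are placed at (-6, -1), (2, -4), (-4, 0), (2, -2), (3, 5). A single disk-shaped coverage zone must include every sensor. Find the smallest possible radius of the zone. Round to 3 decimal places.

5.579

By Welzl's lemma the MEC is supported by two points (diametrically opposite) or three points (on a circumcircle).
The minimum enclosing circle is determined by three boundary points: (-6, -1), (2, -4), (3, 5).
Their circumcentre is (-0.74, 0.86) with r² = 31.1272.
The farthest remaining point (2, -2) is at distance² 15.6872 ≤ 31.1272.
r = √(31.1272) ≈ 5.579.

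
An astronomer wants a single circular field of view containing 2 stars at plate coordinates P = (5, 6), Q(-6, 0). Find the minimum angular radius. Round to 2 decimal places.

The smallest circle enclosing two points has them as diameter endpoints.
Centre = midpoint = (-0.5, 3); r² = |PQ|²/4 = 157/4 = 39.25.
r = √(39.25) ≈ 6.26.

6.26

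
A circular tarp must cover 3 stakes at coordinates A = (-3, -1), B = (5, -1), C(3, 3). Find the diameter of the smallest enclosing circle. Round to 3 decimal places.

Side lengths²: AB² = 64, AC² = 52, BC² = 20.
Since AB² = 64 < 52 + 20 = 72, the triangle is acute, so the smallest enclosing circle is the circumcircle.
Circumcentre = (1, -0.5), r² = 16.25.
Diameter = 2r = 2√(16.25) ≈ 8.062.

8.062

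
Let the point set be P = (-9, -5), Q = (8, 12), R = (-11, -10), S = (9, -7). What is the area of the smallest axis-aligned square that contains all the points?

484

The bounding box has width 20 and height 22.
An axis-aligned square enclosing the set must have side ≥ max(width, height).
So the minimum side is max(20, 22) = 22.
Area = 22² = 484.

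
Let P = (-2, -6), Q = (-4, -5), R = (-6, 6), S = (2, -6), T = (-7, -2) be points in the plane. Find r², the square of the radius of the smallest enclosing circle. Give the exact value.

A smallest enclosing disk is always determined by at most three of the input points on its boundary.
The farthest pair is R–S with squared distance 208. The circle on this segment as diameter has centre (-2, 0) and r² = 208/4 = 52.
Check P: distance² to centre = 36 ≤ 52, so it lies inside.
All remaining points lie in this disk, and no smaller disk contains both endpoints, so this is the minimum enclosing circle.

52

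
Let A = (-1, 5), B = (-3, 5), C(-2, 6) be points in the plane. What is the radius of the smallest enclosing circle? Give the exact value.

1

Side lengths²: AB² = 4, AC² = 2, BC² = 2.
Since AB² = 4 ≥ 2 + 2 = 4, the angle opposite AB is not acute, so the smallest enclosing circle has AB as diameter.
Centre = midpoint of AB = (-2, 5), r² = 4/4 = 1.
r = √1 = 1.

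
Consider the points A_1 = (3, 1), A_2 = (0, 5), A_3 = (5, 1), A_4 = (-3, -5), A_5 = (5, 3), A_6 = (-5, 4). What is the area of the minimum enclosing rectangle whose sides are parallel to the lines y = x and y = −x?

In coordinates u = x + y, v = x − y the rectangle is axis-aligned; the map (x,y)→(u,v) scales areas by 2.
u-values: 4, 5, 6, -8, 8, -1; range = 8 − (-8) = 16.
v-values: 2, -5, 4, 2, 2, -9; range = 4 − (-9) = 13.
Area = (16 × 13) / 2 = 104.

104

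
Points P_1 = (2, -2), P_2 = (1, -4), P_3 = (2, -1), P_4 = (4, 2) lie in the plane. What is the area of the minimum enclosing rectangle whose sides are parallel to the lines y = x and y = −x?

13.5

In coordinates u = x + y, v = x − y the rectangle is axis-aligned; the map (x,y)→(u,v) scales areas by 2.
u-values: 0, -3, 1, 6; range = 6 − (-3) = 9.
v-values: 4, 5, 3, 2; range = 5 − 2 = 3.
Area = (9 × 3) / 2 = 13.5.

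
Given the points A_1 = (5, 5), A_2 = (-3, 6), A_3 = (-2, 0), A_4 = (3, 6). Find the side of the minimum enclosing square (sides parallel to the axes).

8

The bounding box has width 8 and height 6.
An axis-aligned square enclosing the set must have side ≥ max(width, height).
So the minimum side is max(8, 6) = 8.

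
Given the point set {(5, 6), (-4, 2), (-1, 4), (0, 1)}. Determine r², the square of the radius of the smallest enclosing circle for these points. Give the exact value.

A smallest enclosing disk is always determined by at most three of the input points on its boundary.
The farthest pair is (5, 6)–(-4, 2) with squared distance 97. The circle on this segment as diameter has centre (0.5, 4) and r² = 97/4 = 24.25.
Check (-1, 4): distance² to centre = 2.25 ≤ 24.25, so it lies inside.
All remaining points lie in this disk, and no smaller disk contains both endpoints, so this is the minimum enclosing circle.

24.25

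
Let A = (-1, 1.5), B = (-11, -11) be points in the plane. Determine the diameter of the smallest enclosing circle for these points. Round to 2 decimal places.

16.01

The smallest circle enclosing two points has them as diameter endpoints.
Centre = midpoint = (-6, -4.75); r² = |AB|²/4 = 256.25/4 = 64.0625.
Diameter = 2r = 2√(64.0625) ≈ 16.01.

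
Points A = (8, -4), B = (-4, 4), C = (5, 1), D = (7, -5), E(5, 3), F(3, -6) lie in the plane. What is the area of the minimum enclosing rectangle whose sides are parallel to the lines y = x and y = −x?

In coordinates u = x + y, v = x − y the rectangle is axis-aligned; the map (x,y)→(u,v) scales areas by 2.
u-values: 4, 0, 6, 2, 8, -3; range = 8 − (-3) = 11.
v-values: 12, -8, 4, 12, 2, 9; range = 12 − (-8) = 20.
Area = (11 × 20) / 2 = 110.

110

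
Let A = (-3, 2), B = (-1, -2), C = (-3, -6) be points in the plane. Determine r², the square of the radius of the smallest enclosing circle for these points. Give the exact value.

16

Side lengths²: AB² = 20, AC² = 64, BC² = 20.
Since AC² = 64 ≥ 20 + 20 = 40, the angle opposite AC is not acute, so the smallest enclosing circle has AC as diameter.
Centre = midpoint of AC = (-3, -2), r² = 64/4 = 16.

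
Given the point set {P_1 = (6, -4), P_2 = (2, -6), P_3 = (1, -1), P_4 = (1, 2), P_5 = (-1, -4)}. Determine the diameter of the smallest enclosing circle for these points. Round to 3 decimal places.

8.282

The minimum enclosing circle is determined by three boundary points: P_1, P_2, P_4.
Their circumcentre is (83/34, -32/17) with r² = 19825/1156.
The farthest remaining point P_5 is at distance² 18873/1156 ≤ 19825/1156.
Diameter = 2r = 2√(19825/1156) ≈ 8.282.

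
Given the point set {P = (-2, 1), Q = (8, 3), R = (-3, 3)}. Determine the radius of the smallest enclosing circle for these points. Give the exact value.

5.5

Side lengths²: PQ² = 104, PR² = 5, QR² = 121.
Since QR² = 121 ≥ 104 + 5 = 109, the angle opposite QR is not acute, so the smallest enclosing circle has QR as diameter.
Centre = midpoint of QR = (2.5, 3), r² = 121/4 = 30.25.
r = √(30.25) = 5.5.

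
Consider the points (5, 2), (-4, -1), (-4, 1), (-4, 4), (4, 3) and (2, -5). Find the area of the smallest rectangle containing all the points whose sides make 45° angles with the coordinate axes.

90

In coordinates u = x + y, v = x − y the rectangle is axis-aligned; the map (x,y)→(u,v) scales areas by 2.
u-values: 7, -5, -3, 0, 7, -3; range = 7 − (-5) = 12.
v-values: 3, -3, -5, -8, 1, 7; range = 7 − (-8) = 15.
Area = (12 × 15) / 2 = 90.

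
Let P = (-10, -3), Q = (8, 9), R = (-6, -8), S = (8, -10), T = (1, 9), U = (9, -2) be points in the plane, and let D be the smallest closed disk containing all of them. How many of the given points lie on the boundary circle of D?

By Welzl's lemma the MEC is supported by two points (diametrically opposite) or three points (on a circumcircle).
The minimum enclosing circle is determined by three boundary points: P, Q, S.
Their circumcentre is (4/3, -0.5) with r² = 4849/36.
The farthest remaining point R is at distance² 3961/36 ≤ 4849/36.
The points at distance exactly r from the centre are P, Q, S — 3 points.

3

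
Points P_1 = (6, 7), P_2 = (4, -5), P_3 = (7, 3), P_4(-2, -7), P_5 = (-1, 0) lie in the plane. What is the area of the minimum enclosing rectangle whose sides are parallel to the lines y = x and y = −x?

110

In coordinates u = x + y, v = x − y the rectangle is axis-aligned; the map (x,y)→(u,v) scales areas by 2.
u-values: 13, -1, 10, -9, -1; range = 13 − (-9) = 22.
v-values: -1, 9, 4, 5, -1; range = 9 − (-1) = 10.
Area = (22 × 10) / 2 = 110.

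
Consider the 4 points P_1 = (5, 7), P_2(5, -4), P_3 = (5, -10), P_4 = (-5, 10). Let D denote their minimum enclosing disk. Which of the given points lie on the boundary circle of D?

P_3, P_4

A smallest enclosing disk is always determined by at most three of the input points on its boundary.
The farthest pair is P_3–P_4 with squared distance 500. The circle on this segment as diameter has centre (0, 0) and r² = 500/4 = 125.
Check P_1: distance² to centre = 74 ≤ 125, so it lies inside.
All remaining points lie in this disk, and no smaller disk contains both endpoints, so this is the minimum enclosing circle.
The points at distance exactly r from the centre are P_3, P_4 — 2 points.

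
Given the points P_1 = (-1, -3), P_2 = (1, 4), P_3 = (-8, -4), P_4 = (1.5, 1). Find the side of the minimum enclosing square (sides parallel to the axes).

The bounding box has width 9.5 and height 8.
An axis-aligned square enclosing the set must have side ≥ max(width, height).
So the minimum side is max(9.5, 8) = 9.5.

9.5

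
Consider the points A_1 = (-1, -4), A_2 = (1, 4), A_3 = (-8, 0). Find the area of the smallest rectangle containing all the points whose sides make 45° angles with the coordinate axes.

In coordinates u = x + y, v = x − y the rectangle is axis-aligned; the map (x,y)→(u,v) scales areas by 2.
u-values: -5, 5, -8; range = 5 − (-8) = 13.
v-values: 3, -3, -8; range = 3 − (-8) = 11.
Area = (13 × 11) / 2 = 71.5.

71.5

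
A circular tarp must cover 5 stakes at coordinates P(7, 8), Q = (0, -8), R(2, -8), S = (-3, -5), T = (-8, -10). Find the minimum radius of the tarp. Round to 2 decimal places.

11.72

By Welzl's lemma the MEC is supported by two points (diametrically opposite) or three points (on a circumcircle).
The farthest pair is P–T with squared distance 549. The circle on this segment as diameter has centre (-0.5, -1) and r² = 549/4 = 137.25.
Check Q: distance² to centre = 49.25 ≤ 137.25, so it lies inside.
All remaining points lie in this disk, and no smaller disk contains both endpoints, so this is the minimum enclosing circle.
r = √(137.25) ≈ 11.72.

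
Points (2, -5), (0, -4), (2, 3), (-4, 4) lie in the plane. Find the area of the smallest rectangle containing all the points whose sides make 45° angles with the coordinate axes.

67.5

In coordinates u = x + y, v = x − y the rectangle is axis-aligned; the map (x,y)→(u,v) scales areas by 2.
u-values: -3, -4, 5, 0; range = 5 − (-4) = 9.
v-values: 7, 4, -1, -8; range = 7 − (-8) = 15.
Area = (9 × 15) / 2 = 67.5.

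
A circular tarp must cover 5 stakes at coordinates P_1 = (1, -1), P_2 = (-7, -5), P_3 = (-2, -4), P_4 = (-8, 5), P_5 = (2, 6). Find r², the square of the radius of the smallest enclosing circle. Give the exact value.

By Welzl's lemma the MEC is supported by two points (diametrically opposite) or three points (on a circumcircle).
The farthest pair is P_2–P_5 with squared distance 202. The circle on this segment as diameter has centre (-2.5, 0.5) and r² = 202/4 = 50.5.
Check P_1: distance² to centre = 14.5 ≤ 50.5, so it lies inside.
All remaining points lie in this disk, and no smaller disk contains both endpoints, so this is the minimum enclosing circle.

50.5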